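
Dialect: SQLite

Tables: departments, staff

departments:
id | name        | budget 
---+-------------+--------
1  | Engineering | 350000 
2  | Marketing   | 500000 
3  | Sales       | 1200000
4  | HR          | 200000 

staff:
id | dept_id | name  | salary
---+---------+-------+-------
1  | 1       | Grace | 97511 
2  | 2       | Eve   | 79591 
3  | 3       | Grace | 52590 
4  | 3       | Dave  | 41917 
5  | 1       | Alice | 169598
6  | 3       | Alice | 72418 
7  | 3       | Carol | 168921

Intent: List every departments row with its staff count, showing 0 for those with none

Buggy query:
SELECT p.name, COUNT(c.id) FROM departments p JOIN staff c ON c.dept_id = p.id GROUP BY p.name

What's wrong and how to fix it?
Bug: An inner join excludes parents with zero children

Fix: Switch to LEFT JOIN to retain unmatched parent rows

Corrected query:
SELECT p.name, COUNT(c.id) FROM departments p LEFT JOIN staff c ON c.dept_id = p.id GROUP BY p.name

Result:
name        | COUNT(c.id)
------------+------------
Engineering | 2          
HR          | 0          
Marketing   | 1          
Sales       | 4          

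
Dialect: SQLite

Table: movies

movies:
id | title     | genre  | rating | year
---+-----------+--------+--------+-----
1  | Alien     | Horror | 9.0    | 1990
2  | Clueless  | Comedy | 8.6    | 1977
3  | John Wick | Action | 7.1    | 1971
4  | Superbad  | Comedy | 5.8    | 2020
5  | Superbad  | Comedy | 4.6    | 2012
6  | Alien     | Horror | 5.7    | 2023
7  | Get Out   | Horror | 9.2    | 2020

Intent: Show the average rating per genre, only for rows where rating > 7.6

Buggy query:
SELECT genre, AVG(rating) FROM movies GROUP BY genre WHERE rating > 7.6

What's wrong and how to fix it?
Bug: Row-level WHERE must come before GROUP BY in the clause order

Fix: Move the WHERE clause before GROUP BY

Corrected query:
SELECT genre, AVG(rating) FROM movies WHERE rating > 7.6 GROUP BY genre

Result:
genre  | AVG(rating)
-------+------------
Comedy | 8.6        
Horror | 9.1        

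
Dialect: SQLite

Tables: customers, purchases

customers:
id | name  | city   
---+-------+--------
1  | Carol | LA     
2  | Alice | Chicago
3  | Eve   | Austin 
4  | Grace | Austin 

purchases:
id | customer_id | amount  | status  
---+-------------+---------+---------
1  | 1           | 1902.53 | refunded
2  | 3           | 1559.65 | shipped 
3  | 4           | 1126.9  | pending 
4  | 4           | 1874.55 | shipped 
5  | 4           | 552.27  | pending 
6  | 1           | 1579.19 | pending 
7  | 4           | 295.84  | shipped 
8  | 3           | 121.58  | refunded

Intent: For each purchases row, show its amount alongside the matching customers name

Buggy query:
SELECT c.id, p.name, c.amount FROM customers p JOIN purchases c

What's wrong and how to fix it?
Bug: Missing join condition: each purchases row is matched to all customers rows instead of just its own

Fix: Specify the join condition linking the foreign key to the parent id

Corrected query:
SELECT c.id, p.name, c.amount FROM customers p JOIN purchases c ON c.customer_id = p.id

Result:
id | name  | amount 
---+-------+--------
1  | Carol | 1902.53
2  | Eve   | 1559.65
3  | Grace | 1126.9 
4  | Grace | 1874.55
5  | Grace | 552.27 
6  | Carol | 1579.19
7  | Grace | 295.84 
8  | Eve   | 121.58 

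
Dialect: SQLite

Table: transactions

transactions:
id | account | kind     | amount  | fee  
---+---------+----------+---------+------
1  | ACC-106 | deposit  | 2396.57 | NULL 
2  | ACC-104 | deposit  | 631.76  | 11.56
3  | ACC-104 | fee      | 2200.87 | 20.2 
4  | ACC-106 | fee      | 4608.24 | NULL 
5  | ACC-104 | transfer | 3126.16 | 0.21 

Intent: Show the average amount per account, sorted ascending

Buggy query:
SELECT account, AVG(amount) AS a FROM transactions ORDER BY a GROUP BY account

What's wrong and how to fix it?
Bug: ORDER BY appears before GROUP BY; SQL clause order requires GROUP BY first

Fix: Reorder: SELECT … FROM … GROUP BY … ORDER BY …

Corrected query:
SELECT account, AVG(amount) AS a FROM transactions GROUP BY account ORDER BY a

Result:
account | a          
--------+------------
ACC-104 | 1986.263333
ACC-106 | 3502.405   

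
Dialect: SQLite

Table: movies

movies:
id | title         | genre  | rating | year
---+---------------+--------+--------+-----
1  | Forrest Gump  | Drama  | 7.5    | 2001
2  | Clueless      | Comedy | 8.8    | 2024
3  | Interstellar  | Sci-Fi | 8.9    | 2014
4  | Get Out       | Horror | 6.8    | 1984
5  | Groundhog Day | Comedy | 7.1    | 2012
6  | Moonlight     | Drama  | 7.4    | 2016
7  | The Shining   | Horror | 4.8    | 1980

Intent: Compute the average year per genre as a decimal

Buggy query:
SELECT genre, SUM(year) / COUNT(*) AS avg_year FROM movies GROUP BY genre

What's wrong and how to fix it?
Bug: Both operands are integers, so '/' performs integer division and truncates

Fix: Multiply by 1.0 (or CAST to REAL) to force floating-point division

Corrected query:
SELECT genre, SUM(year) * 1.0 / COUNT(*) AS avg_year FROM movies GROUP BY genre

Result:
genre  | avg_year
-------+---------
Comedy | 2018    
Drama  | 2008.5  
Horror | 1982    
Sci-Fi | 2014    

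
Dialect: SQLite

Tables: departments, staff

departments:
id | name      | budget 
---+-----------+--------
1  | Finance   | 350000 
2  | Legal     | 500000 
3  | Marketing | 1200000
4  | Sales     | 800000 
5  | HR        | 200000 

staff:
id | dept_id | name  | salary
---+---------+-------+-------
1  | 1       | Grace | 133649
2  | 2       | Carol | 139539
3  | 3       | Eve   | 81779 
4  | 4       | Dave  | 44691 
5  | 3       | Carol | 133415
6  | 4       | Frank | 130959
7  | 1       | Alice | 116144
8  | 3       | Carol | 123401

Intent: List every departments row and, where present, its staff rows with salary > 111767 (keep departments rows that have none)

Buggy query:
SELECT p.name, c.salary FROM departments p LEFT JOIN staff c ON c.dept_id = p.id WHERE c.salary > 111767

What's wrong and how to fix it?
Bug: A WHERE condition on the right-hand table after LEFT JOIN drops unmatched parents

Fix: Put 'c.salary > 111767' in the JOIN's ON clause instead of WHERE

Corrected query:
SELECT p.name, c.salary FROM departments p LEFT JOIN staff c ON c.dept_id = p.id AND c.salary > 111767

Result:
name      | salary
----------+-------
Finance   | 116144
Finance   | 133649
Legal     | 139539
Marketing | 123401
Marketing | 133415
Sales     | 130959
HR        | NULL  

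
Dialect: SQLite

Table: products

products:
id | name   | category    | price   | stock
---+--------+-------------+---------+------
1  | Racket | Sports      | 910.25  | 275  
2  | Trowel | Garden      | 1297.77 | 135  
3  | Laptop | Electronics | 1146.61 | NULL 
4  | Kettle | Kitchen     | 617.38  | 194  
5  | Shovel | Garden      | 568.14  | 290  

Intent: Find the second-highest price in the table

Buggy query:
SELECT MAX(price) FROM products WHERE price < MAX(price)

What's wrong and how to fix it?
Bug: The inner MAX is an aggregate inside WHERE, which is not allowed

Fix: Put the inner MAX in a scalar subquery

Corrected query:
SELECT MAX(price) FROM products WHERE price < (SELECT MAX(price) FROM products)

Result:
MAX(price)
----------
1146.61   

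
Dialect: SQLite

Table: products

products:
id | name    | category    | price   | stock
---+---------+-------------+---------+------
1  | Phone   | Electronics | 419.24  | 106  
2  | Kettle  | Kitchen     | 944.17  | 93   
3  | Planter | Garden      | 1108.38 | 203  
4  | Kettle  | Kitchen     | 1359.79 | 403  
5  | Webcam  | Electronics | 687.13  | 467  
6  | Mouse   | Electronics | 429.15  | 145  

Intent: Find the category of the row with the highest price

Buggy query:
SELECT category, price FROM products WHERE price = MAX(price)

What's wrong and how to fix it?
Bug: MAX(price) is an aggregate and cannot be used directly in WHERE

Fix: Use a subquery: WHERE price = (SELECT MAX(price) FROM products)

Corrected query:
SELECT category, price FROM products WHERE price = (SELECT MAX(price) FROM products)

Result:
category | price  
---------+--------
Kitchen  | 1359.79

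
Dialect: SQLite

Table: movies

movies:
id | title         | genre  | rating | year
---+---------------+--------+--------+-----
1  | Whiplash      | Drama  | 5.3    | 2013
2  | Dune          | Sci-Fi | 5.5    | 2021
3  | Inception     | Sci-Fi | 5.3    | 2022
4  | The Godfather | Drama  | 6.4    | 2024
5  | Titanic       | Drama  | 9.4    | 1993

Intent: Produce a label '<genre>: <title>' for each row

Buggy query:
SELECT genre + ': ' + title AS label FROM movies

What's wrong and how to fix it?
Bug: '+' is numeric addition; on text columns SQLite converts them to 0 instead of concatenating

Fix: Replace + with || to concatenate text

Corrected query:
SELECT genre || ': ' || title AS label FROM movies

Result:
label               
--------------------
Drama: Whiplash     
Sci-Fi: Dune        
Sci-Fi: Inception   
Drama: The Godfather
Drama: Titanic      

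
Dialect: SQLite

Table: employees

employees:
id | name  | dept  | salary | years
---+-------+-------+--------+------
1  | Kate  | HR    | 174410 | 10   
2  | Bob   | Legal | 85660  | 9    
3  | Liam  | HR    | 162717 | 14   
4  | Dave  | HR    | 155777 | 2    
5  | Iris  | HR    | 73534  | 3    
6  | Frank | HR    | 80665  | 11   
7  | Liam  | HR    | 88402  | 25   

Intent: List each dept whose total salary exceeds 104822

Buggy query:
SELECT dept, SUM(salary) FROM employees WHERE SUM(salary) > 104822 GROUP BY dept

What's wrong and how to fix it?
Bug: WHERE runs before GROUP BY, so aggregates aren't available there

Fix: Move the aggregate condition to a HAVING clause

Corrected query:
SELECT dept, SUM(salary) FROM employees GROUP BY dept HAVING SUM(salary) > 104822

Result:
dept | SUM(salary)
-----+------------
HR   | 735505     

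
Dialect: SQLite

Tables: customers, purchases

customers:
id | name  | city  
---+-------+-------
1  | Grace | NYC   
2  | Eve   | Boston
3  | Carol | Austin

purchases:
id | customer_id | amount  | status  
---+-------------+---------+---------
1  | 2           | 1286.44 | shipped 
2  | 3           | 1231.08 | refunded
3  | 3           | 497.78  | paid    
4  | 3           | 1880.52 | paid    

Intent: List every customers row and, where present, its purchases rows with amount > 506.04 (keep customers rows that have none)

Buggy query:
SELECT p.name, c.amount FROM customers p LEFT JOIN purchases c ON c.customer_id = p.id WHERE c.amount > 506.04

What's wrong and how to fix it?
Bug: A WHERE condition on the right-hand table after LEFT JOIN drops unmatched parents

Fix: Move the right-table condition into the ON clause so unmatched parents are kept

Corrected query:
SELECT p.name, c.amount FROM customers p LEFT JOIN purchases c ON c.customer_id = p.id AND c.amount > 506.04

Result:
name  | amount 
------+--------
Grace | NULL   
Eve   | 1286.44
Carol | 1231.08
Carol | 1880.52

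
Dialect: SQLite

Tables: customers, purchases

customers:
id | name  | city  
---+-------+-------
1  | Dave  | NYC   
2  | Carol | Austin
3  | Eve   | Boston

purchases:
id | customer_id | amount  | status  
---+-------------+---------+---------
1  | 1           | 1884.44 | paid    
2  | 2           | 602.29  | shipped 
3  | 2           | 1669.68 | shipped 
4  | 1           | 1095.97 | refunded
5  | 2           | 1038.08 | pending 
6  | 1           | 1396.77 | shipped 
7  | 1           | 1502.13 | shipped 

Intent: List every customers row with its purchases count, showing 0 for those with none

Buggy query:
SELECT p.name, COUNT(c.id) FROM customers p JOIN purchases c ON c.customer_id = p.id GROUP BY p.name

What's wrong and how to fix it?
Bug: INNER JOIN drops customers rows that have no matching purchases rows

Fix: Switch to LEFT JOIN to retain unmatched parent rows

Corrected query:
SELECT p.name, COUNT(c.id) FROM customers p LEFT JOIN purchases c ON c.customer_id = p.id GROUP BY p.name

Result:
name  | COUNT(c.id)
------+------------
Carol | 3          
Dave  | 4          
Eve   | 0          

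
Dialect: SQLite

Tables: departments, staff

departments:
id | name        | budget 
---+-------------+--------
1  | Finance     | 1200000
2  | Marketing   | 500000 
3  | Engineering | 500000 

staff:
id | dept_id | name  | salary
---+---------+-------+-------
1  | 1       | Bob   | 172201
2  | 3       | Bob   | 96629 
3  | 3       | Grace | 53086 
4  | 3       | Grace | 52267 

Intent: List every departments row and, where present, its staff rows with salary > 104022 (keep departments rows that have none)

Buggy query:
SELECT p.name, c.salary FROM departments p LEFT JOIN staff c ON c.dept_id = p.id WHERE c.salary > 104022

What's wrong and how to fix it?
Bug: A WHERE condition on the right-hand table after LEFT JOIN drops unmatched parents

Fix: Put 'c.salary > 104022' in the JOIN's ON clause instead of WHERE

Corrected query:
SELECT p.name, c.salary FROM departments p LEFT JOIN staff c ON c.dept_id = p.id AND c.salary > 104022

Result:
name        | salary
------------+-------
Finance     | 172201
Marketing   | NULL  
Engineering | NULL  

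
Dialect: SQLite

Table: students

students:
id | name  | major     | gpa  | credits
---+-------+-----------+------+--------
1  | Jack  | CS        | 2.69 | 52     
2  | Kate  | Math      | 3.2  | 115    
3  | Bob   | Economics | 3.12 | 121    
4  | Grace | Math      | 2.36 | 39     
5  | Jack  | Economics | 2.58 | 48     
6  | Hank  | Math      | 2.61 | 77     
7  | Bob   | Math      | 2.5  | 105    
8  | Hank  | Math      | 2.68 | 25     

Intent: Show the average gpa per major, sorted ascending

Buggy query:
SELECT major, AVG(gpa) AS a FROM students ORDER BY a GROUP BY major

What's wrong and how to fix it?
Bug: ORDER BY appears before GROUP BY; SQL clause order requires GROUP BY first

Fix: Reorder: SELECT … FROM … GROUP BY … ORDER BY …

Corrected query:
SELECT major, AVG(gpa) AS a FROM students GROUP BY major ORDER BY a

Result:
major     | a   
----------+-----
Math      | 2.67
CS        | 2.69
Economics | 2.85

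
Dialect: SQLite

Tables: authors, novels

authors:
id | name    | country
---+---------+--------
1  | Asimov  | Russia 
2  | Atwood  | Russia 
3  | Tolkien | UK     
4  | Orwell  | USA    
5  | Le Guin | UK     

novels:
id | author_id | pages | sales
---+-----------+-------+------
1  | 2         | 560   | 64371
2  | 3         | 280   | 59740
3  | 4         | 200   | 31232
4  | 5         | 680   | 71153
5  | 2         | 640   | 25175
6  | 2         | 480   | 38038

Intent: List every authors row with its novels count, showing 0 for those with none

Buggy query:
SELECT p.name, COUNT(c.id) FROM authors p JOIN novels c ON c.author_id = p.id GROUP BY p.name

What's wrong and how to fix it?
Bug: INNER JOIN drops authors rows that have no matching novels rows

Fix: Use LEFT JOIN so parents without children still appear (COUNT(c.id) gives 0)

Corrected query:
SELECT p.name, COUNT(c.id) FROM authors p LEFT JOIN novels c ON c.author_id = p.id GROUP BY p.name

Result:
name    | COUNT(c.id)
--------+------------
Asimov  | 0          
Atwood  | 3          
Le Guin | 1          
Orwell  | 1          
Tolkien | 1          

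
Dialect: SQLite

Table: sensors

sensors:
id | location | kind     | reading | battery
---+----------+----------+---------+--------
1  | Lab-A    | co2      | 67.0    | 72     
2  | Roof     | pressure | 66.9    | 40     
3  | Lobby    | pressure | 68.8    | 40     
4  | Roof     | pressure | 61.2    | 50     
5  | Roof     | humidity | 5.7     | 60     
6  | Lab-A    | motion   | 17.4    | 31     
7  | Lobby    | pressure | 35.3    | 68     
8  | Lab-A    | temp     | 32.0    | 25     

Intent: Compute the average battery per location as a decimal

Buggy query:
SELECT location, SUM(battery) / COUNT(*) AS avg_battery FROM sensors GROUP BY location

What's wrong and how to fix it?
Bug: Both operands are integers, so '/' performs integer division and truncates

Fix: Cast one side to REAL so the division keeps the fractional part

Corrected query:
SELECT location, SUM(battery) * 1.0 / COUNT(*) AS avg_battery FROM sensors GROUP BY location

Result:
location | avg_battery
---------+------------
Lab-A    | 42.666667  
Lobby    | 54         
Roof     | 50         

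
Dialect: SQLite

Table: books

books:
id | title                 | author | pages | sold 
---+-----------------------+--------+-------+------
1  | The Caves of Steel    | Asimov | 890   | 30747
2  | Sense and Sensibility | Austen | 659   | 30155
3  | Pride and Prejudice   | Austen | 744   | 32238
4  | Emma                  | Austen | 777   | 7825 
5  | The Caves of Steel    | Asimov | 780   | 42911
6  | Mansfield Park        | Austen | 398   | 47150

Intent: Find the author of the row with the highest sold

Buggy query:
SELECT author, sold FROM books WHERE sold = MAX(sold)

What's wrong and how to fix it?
Bug: MAX(sold) is an aggregate and cannot be used directly in WHERE

Fix: Use a subquery: WHERE sold = (SELECT MAX(sold) FROM books)

Corrected query:
SELECT author, sold FROM books WHERE sold = (SELECT MAX(sold) FROM books)

Result:
author | sold 
-------+------
Austen | 47150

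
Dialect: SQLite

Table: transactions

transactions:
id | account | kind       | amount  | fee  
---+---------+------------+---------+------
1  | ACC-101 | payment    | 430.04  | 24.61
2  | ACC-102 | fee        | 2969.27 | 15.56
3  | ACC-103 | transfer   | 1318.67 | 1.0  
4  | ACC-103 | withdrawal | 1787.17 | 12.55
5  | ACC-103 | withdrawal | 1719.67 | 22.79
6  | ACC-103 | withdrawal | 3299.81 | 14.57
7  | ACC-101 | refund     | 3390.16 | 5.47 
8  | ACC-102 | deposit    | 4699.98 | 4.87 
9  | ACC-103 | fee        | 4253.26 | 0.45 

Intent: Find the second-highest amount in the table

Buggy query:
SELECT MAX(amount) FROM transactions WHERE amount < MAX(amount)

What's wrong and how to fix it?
Bug: MAX(amount) on the right of the comparison is an aggregate-in-WHERE error

Fix: Compute the overall MAX in a subquery, then take MAX of rows below it

Corrected query:
SELECT MAX(amount) FROM transactions WHERE amount < (SELECT MAX(amount) FROM transactions)

Result:
MAX(amount)
-----------
4253.26    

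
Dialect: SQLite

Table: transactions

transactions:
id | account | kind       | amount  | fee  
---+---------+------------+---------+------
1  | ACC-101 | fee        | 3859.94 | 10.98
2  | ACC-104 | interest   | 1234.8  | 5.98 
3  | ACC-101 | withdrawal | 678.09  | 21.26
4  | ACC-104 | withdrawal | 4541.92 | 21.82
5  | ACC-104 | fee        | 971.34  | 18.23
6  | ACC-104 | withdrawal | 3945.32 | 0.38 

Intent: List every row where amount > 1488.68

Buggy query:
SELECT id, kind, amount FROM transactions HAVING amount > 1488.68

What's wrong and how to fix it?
Bug: This is a non-aggregate query (no GROUP BY, no aggregates), so in SQLite the HAVING clause is invalid here; a row-level condition belongs in WHERE

Fix: Replace HAVING with WHERE since the condition applies to individual rows

Corrected query:
SELECT id, kind, amount FROM transactions WHERE amount > 1488.68

Result:
id | kind       | amount 
---+------------+--------
1  | fee        | 3859.94
4  | withdrawal | 4541.92
6  | withdrawal | 3945.32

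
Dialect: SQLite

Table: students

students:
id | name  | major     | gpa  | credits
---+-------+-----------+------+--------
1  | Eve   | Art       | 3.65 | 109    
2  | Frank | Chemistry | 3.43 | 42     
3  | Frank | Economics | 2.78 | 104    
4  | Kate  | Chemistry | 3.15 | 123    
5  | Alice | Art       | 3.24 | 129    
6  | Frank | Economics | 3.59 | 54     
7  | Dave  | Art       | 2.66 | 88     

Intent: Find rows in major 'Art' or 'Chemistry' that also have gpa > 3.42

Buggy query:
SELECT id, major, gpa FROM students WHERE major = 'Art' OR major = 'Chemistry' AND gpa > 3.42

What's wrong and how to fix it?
Bug: Without parentheses, AND is evaluated before OR, so the gpa filter only applies to the 'Chemistry' branch

Fix: Add parentheses around the OR so the AND applies to both alternatives

Corrected query:
SELECT id, major, gpa FROM students WHERE (major = 'Art' OR major = 'Chemistry') AND gpa > 3.42

Result:
id | major     | gpa 
---+-----------+-----
1  | Art       | 3.65
2  | Chemistry | 3.43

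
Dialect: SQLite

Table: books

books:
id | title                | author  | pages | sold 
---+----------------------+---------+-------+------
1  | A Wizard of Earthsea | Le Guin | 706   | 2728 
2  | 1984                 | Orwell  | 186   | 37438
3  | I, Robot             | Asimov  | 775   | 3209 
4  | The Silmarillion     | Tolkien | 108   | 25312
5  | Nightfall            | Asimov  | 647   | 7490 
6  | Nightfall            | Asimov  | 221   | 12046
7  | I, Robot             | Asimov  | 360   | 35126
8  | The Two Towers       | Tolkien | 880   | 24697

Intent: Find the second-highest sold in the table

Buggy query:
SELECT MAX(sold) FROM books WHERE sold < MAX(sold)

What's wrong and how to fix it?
Bug: The inner MAX is an aggregate inside WHERE, which is not allowed

Fix: Compute the overall MAX in a subquery, then take MAX of rows below it

Corrected query:
SELECT MAX(sold) FROM books WHERE sold < (SELECT MAX(sold) FROM books)

Result:
MAX(sold)
---------
35126    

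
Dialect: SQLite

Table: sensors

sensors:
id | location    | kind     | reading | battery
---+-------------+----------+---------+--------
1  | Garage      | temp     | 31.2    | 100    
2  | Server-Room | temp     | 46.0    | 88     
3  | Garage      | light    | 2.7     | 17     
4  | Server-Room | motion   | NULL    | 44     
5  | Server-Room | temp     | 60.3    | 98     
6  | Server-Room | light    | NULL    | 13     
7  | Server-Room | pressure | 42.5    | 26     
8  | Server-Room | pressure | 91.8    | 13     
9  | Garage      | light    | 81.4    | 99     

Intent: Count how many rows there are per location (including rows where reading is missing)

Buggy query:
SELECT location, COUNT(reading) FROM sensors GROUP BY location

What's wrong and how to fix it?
Bug: COUNT(reading) skips NULLs, so groups with missing reading are undercounted

Fix: Replace COUNT(reading) with COUNT(*)

Corrected query:
SELECT location, COUNT(*) FROM sensors GROUP BY location

Result:
location    | COUNT(*)
------------+---------
Garage      | 3       
Server-Room | 6       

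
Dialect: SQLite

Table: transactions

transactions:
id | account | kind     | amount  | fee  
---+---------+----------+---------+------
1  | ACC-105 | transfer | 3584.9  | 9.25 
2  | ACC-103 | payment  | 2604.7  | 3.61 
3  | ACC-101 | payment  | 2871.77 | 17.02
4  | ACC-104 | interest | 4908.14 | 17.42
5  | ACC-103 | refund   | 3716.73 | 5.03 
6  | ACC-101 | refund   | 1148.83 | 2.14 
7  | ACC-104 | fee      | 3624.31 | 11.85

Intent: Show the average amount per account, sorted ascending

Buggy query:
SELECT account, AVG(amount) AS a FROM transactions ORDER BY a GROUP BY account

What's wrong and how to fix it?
Bug: GROUP BY must precede ORDER BY

Fix: Reorder: SELECT … FROM … GROUP BY … ORDER BY …

Corrected query:
SELECT account, AVG(amount) AS a FROM transactions GROUP BY account ORDER BY a

Result:
account | a       
--------+---------
ACC-101 | 2010.3  
ACC-103 | 3160.715
ACC-105 | 3584.9  
ACC-104 | 4266.225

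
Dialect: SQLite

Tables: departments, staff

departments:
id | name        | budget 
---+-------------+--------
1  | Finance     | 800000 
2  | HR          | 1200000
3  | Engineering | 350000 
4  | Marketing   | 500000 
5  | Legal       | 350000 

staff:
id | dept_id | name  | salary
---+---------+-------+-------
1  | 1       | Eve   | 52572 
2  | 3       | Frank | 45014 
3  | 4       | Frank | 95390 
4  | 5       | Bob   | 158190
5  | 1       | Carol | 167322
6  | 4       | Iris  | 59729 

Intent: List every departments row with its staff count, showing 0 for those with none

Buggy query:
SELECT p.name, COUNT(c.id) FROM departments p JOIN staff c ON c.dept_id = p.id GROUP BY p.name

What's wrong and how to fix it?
Bug: An inner join excludes parents with zero children

Fix: Use LEFT JOIN so parents without children still appear (COUNT(c.id) gives 0)

Corrected query:
SELECT p.name, COUNT(c.id) FROM departments p LEFT JOIN staff c ON c.dept_id = p.id GROUP BY p.name

Result:
name        | COUNT(c.id)
------------+------------
Engineering | 1          
Finance     | 2          
HR          | 0          
Legal       | 1          
Marketing   | 2          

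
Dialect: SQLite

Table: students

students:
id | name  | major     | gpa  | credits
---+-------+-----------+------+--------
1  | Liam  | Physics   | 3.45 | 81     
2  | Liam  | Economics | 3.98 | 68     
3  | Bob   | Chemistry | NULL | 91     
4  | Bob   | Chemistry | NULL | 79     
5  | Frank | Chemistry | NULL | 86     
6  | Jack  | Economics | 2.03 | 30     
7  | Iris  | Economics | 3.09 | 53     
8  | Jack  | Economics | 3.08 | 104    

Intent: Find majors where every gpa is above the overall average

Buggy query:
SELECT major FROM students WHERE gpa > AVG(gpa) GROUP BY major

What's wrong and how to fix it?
Bug: AVG() is an aggregate; it can't sit directly in WHERE

Fix: Compute the overall average in a scalar subquery and compare each group's MIN against it in HAVING

Corrected query:
SELECT major FROM students GROUP BY major HAVING MIN(gpa) > (SELECT AVG(gpa) FROM students)

Result:
major  
-------
Physics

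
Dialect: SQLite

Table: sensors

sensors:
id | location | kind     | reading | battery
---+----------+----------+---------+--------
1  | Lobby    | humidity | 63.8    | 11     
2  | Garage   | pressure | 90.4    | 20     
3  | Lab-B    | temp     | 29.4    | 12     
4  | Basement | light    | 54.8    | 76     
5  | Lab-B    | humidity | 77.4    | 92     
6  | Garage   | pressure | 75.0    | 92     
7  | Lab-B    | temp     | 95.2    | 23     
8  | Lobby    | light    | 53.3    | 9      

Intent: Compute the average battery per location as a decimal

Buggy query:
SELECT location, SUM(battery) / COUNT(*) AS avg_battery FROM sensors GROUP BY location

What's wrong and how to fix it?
Bug: Both operands are integers, so '/' performs integer division and truncates

Fix: Multiply by 1.0 (or CAST to REAL) to force floating-point division

Corrected query:
SELECT location, SUM(battery) * 1.0 / COUNT(*) AS avg_battery FROM sensors GROUP BY location

Result:
location | avg_battery
---------+------------
Basement | 76         
Garage   | 56         
Lab-B    | 42.333333  
Lobby    | 10         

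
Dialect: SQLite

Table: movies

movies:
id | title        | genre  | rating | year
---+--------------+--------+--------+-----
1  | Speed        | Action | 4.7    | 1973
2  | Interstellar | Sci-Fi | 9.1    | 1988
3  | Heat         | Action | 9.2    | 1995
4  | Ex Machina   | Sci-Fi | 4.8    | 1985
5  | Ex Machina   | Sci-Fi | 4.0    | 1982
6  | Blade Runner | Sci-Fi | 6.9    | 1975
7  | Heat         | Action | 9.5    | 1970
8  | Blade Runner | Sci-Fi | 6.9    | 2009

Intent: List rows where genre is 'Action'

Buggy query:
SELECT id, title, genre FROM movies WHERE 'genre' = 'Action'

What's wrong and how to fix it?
Bug: Single quotes denote string literals in SQL; the column name is being compared as a constant string

Fix: Remove the quotes around the column name (or use double quotes for an identifier)

Corrected query:
SELECT id, title, genre FROM movies WHERE genre = 'Action'

Result:
id | title | genre 
---+-------+-------
1  | Speed | Action
3  | Heat  | Action
7  | Heat  | Action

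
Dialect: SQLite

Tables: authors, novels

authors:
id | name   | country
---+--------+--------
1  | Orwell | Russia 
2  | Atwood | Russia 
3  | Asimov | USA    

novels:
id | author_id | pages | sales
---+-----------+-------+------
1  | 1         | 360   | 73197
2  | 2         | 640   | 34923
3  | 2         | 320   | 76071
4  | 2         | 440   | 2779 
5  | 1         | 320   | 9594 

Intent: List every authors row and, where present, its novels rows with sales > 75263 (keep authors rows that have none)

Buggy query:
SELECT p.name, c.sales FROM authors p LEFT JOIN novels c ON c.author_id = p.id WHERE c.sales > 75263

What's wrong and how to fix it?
Bug: A WHERE condition on the right-hand table after LEFT JOIN drops unmatched parents

Fix: Put 'c.sales > 75263' in the JOIN's ON clause instead of WHERE

Corrected query:
SELECT p.name, c.sales FROM authors p LEFT JOIN novels c ON c.author_id = p.id AND c.sales > 75263

Result:
name   | sales
-------+------
Orwell | NULL 
Atwood | 76071
Asimov | NULL 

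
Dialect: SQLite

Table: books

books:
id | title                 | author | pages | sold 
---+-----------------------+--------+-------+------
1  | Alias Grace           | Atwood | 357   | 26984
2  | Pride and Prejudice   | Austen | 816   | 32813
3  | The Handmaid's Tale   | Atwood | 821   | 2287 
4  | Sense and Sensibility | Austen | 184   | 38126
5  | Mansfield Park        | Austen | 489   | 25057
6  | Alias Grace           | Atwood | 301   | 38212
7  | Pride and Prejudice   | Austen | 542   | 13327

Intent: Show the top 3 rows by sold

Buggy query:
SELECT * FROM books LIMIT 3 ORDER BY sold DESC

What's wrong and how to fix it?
Bug: ORDER BY cannot follow LIMIT; LIMIT is the final clause

Fix: Sort with ORDER BY, then apply LIMIT

Corrected query:
SELECT * FROM books ORDER BY sold DESC LIMIT 3

Result:
id | title                 | author | pages | sold 
---+-----------------------+--------+-------+------
6  | Alias Grace           | Atwood | 301   | 38212
4  | Sense and Sensibility | Austen | 184   | 38126
2  | Pride and Prejudice   | Austen | 816   | 32813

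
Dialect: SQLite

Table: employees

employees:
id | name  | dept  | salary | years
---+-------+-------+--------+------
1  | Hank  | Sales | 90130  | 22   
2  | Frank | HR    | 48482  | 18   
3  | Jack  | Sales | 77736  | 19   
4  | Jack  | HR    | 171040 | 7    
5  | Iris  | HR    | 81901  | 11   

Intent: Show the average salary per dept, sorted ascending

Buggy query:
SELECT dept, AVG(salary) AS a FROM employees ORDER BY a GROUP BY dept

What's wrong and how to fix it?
Bug: GROUP BY must precede ORDER BY

Fix: Move ORDER BY to the end, after GROUP BY

Corrected query:
SELECT dept, AVG(salary) AS a FROM employees GROUP BY dept ORDER BY a

Result:
dept  | a            
------+--------------
Sales | 83933        
HR    | 100474.333333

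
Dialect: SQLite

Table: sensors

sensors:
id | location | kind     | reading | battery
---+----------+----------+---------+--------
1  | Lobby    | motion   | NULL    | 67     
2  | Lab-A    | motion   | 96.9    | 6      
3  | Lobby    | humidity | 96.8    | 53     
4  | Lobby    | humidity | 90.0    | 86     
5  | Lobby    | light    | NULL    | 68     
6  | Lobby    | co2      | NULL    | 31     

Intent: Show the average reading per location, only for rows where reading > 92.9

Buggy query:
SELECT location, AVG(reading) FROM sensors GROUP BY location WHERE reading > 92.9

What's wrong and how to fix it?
Bug: Row-level WHERE must come before GROUP BY in the clause order

Fix: Move the WHERE clause before GROUP BY

Corrected query:
SELECT location, AVG(reading) FROM sensors WHERE reading > 92.9 GROUP BY location

Result:
location | AVG(reading)
---------+-------------
Lab-A    | 96.9        
Lobby    | 96.8        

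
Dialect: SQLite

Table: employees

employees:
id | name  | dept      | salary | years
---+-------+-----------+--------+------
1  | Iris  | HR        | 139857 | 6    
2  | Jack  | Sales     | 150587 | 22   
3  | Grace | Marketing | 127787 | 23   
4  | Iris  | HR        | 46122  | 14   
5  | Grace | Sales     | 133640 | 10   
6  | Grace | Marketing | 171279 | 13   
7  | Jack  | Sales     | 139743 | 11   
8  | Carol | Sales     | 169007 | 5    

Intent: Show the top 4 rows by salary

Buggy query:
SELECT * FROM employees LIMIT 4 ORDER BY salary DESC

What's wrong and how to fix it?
Bug: ORDER BY cannot follow LIMIT; LIMIT is the final clause

Fix: Sort with ORDER BY, then apply LIMIT

Corrected query:
SELECT * FROM employees ORDER BY salary DESC LIMIT 4

Result:
id | name  | dept      | salary | years
---+-------+-----------+--------+------
6  | Grace | Marketing | 171279 | 13   
8  | Carol | Sales     | 169007 | 5    
2  | Jack  | Sales     | 150587 | 22   
1  | Iris  | HR        | 139857 | 6    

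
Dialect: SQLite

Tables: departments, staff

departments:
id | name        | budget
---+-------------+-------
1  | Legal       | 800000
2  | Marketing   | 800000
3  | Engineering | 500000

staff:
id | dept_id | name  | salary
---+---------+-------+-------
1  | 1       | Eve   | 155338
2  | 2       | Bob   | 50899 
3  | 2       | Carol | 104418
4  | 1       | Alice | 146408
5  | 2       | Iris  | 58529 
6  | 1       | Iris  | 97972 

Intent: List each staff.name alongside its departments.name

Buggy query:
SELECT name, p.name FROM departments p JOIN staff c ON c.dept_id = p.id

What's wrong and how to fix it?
Bug: Both tables have a 'name' column; the unqualified reference is ambiguous

Fix: Prefix ambiguous columns with the table alias

Corrected query:
SELECT c.name, p.name FROM departments p JOIN staff c ON c.dept_id = p.id

Result:
name  | name     
------+----------
Eve   | Legal    
Bob   | Marketing
Carol | Marketing
Alice | Legal    
Iris  | Marketing
Iris  | Legal    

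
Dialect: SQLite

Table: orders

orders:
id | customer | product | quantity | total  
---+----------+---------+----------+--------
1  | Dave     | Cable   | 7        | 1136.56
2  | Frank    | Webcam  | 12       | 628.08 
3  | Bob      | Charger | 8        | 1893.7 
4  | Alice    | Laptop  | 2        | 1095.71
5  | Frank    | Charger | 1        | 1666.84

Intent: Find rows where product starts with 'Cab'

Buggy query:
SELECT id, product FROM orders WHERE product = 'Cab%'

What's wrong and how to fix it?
Bug: Wildcards only work with LIKE; '=' treats '%' as a literal character

Fix: Replace '=' with LIKE so 'Cab%' is treated as a pattern

Corrected query:
SELECT id, product FROM orders WHERE product LIKE 'Cab%'

Result:
id | product
---+--------
1  | Cable  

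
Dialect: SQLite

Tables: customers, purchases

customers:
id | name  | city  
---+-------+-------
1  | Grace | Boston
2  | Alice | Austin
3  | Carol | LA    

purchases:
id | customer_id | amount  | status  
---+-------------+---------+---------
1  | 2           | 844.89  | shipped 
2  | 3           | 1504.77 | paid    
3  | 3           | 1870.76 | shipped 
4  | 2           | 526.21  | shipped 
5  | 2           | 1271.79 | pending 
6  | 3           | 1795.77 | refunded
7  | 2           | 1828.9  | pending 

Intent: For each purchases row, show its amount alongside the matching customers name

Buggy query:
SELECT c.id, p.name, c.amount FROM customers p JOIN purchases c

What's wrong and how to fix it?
Bug: JOIN with no ON clause produces a cartesian product; every purchases row pairs with every customers row

Fix: Specify the join condition linking the foreign key to the parent id

Corrected query:
SELECT c.id, p.name, c.amount FROM customers p JOIN purchases c ON c.customer_id = p.id

Result:
id | name  | amount 
---+-------+--------
1  | Alice | 844.89 
2  | Carol | 1504.77
3  | Carol | 1870.76
4  | Alice | 526.21 
5  | Alice | 1271.79
6  | Carol | 1795.77
7  | Alice | 1828.9 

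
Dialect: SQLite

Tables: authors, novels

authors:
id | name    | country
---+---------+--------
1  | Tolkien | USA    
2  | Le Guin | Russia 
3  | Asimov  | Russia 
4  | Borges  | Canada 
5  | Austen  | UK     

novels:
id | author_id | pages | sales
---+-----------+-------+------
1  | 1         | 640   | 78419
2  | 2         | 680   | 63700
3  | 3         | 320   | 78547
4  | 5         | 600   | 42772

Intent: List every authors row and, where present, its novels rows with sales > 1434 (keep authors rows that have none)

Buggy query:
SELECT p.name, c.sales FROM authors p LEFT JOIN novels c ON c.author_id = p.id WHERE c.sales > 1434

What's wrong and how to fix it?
Bug: Filtering c.sales in WHERE discards the NULL rows produced by LEFT JOIN, turning it into an inner join

Fix: Move the right-table condition into the ON clause so unmatched parents are kept

Corrected query:
SELECT p.name, c.sales FROM authors p LEFT JOIN novels c ON c.author_id = p.id AND c.sales > 1434

Result:
name    | sales
--------+------
Tolkien | 78419
Le Guin | 63700
Asimov  | 78547
Borges  | NULL 
Austen  | 42772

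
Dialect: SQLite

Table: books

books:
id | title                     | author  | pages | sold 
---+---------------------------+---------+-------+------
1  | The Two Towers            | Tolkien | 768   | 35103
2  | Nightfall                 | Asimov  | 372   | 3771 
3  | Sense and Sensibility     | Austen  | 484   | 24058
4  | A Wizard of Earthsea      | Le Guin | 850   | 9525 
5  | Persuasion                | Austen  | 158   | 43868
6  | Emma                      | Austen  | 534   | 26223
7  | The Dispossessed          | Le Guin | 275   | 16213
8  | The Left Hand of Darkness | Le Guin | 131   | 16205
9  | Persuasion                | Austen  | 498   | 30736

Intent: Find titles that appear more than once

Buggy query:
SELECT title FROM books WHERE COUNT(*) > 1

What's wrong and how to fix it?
Bug: COUNT(*) is an aggregate and cannot be used in WHERE

Fix: GROUP BY title, then filter groups with HAVING COUNT(*) > 1

Corrected query:
SELECT title FROM books GROUP BY title HAVING COUNT(*) > 1

Result:
title     
----------
Persuasion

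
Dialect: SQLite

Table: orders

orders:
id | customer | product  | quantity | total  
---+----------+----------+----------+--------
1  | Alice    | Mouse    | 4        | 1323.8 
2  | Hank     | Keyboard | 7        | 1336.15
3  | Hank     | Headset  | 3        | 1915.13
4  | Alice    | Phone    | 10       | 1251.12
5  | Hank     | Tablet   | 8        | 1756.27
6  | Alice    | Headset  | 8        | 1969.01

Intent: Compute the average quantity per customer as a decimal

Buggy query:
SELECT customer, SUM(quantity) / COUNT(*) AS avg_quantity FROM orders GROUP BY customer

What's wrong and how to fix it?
Bug: Both operands are integers, so '/' performs integer division and truncates

Fix: Cast one side to REAL so the division keeps the fractional part

Corrected query:
SELECT customer, SUM(quantity) * 1.0 / COUNT(*) AS avg_quantity FROM orders GROUP BY customer

Result:
customer | avg_quantity
---------+-------------
Alice    | 7.333333    
Hank     | 6           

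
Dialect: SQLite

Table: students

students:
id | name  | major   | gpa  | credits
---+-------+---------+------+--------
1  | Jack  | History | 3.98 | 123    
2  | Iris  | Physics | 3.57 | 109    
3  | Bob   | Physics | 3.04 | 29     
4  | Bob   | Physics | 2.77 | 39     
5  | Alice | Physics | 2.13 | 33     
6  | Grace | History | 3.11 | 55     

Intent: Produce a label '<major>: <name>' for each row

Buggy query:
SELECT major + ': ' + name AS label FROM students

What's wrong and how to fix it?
Bug: SQLite uses || for string concatenation; + coerces text to numbers (yielding 0)

Fix: Use the || operator for string concatenation

Corrected query:
SELECT major || ': ' || name AS label FROM students

Result:
label         
--------------
History: Jack 
Physics: Iris 
Physics: Bob  
Physics: Bob  
Physics: Alice
History: Grace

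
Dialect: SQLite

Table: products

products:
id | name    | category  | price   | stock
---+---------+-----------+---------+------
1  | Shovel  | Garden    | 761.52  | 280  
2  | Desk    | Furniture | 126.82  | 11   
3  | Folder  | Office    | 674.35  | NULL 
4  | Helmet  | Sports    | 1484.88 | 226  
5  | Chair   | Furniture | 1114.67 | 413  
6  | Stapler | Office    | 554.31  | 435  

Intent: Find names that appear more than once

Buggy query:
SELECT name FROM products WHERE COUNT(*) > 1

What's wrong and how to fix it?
Bug: WHERE can't reference COUNT(*); aggregates are computed after WHERE

Fix: Group first, then use HAVING for the count condition

Corrected query:
SELECT name FROM products GROUP BY name HAVING COUNT(*) > 1

Result:
(no rows)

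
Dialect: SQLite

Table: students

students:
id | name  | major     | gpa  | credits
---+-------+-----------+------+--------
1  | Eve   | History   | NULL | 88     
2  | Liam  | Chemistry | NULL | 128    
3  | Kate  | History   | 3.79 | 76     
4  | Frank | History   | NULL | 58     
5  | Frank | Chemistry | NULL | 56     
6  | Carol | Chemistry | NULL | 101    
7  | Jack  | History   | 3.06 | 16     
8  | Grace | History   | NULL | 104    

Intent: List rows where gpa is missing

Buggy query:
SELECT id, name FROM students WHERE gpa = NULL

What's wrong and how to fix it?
Bug: '= NULL' is always unknown in SQL three-valued logic, so no rows match

Fix: Use IS NULL to test for NULL

Corrected query:
SELECT id, name FROM students WHERE gpa IS NULL

Result:
id | name 
---+------
1  | Eve  
2  | Liam 
4  | Frank
5  | Frank
6  | Carol
8  | Grace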